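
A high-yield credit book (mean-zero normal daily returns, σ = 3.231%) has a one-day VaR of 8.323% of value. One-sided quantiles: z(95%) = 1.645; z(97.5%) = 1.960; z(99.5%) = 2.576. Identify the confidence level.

Implied z = VaR/σ = 8.323 / 3.231 = 2.576.
This matches z(99.5%) = 2.576.

99.5%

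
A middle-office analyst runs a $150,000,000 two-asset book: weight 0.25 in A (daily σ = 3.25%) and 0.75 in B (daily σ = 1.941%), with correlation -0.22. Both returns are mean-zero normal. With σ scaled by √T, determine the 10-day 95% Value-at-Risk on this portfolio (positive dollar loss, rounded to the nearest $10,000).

σ_p = √(0.25²·3.25² + 0.75²·1.941² + 2·-0.22·0.25·0.75·3.25·1.941) = 1.503%.
σ_{10d} = 1.503% × √10 = 4.753%.
z(95%) = 1.645.
VaR = 1.645 × 4.753% = 7.819%; on $150,000,000 that is $11,728,500.

$11,730,000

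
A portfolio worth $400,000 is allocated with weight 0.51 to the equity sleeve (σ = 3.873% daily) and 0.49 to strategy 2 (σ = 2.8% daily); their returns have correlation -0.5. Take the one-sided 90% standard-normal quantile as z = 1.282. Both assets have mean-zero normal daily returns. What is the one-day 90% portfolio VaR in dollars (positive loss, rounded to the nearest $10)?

$8,990

σ_p² = 0.51²·3.873² + 0.49²·2.8² + 2·-0.5·0.51·0.49·3.873·2.8 = 3.0739 (%²).
σ_p = √3.0739 = 1.753%.
VaR = 1.282 × 1.753% = 2.247%; on $400,000 that is $8,988.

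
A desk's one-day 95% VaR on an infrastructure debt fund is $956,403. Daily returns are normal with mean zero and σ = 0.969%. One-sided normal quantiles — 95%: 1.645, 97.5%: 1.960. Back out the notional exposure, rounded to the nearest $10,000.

VaR as a fraction of value: z·σ = 1.645 × 0.969% = 1.594%.
Position = $956,403 / 0.0159401 = $60,000,000.

$60,000,000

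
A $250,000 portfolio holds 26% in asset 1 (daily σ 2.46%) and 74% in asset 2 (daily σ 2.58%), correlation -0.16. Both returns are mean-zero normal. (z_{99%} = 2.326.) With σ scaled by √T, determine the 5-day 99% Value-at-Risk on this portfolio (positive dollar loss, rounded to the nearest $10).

σ_p = √(0.26²·2.46² + 0.74²·2.58² + 2·-0.16·0.26·0.74·2.46·2.58) = 1.914%.
σ_{5d} = 1.914% × √5 = 4.280%.
VaR = 2.326 × 4.280% = 9.955%; on $250,000 that is $24,888.

$24,890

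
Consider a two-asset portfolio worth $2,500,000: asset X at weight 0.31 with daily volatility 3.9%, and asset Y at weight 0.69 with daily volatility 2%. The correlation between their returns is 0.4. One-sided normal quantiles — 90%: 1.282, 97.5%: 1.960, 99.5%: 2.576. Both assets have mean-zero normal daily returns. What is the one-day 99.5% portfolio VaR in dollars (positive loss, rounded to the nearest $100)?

σ_p² = 0.31²·3.9² + 0.69²·2² + 2·0.4·0.31·0.69·3.9·2 = 4.7008 (%²).
σ_p = √4.7008 = 2.168%.
VaR = 2.576 × 2.168% = 5.585%; on $2,500,000 that is $139,625.

$139,600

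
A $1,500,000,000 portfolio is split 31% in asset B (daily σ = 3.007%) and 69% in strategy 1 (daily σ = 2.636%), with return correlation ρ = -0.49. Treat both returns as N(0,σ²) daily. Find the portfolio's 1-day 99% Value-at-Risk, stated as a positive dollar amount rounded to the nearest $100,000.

σ_p² = 0.31²·3.007² + 0.69²·2.636² + 2·-0.49·0.31·0.69·3.007·2.636 = 2.5156 (%²).
σ_p = √2.5156 = 1.586%.
At 99%, z = 2.326.
VaR = 2.326 × 1.586% = 3.689%; on $1,500,000,000 that is $55,335,000.

$55,300,000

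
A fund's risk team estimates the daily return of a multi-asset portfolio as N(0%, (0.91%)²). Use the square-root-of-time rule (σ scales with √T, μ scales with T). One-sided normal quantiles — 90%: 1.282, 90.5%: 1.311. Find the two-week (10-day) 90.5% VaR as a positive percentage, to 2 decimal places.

3.77%

σ_{10d} = 0.91% × √10 = 2.878%.
VaR = 1.311 × 2.878% = 3.773%.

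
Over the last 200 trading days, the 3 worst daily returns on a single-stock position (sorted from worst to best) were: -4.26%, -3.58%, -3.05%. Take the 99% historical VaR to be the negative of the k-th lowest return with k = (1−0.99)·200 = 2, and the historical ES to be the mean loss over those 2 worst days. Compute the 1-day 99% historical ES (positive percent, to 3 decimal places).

The 2 worst returns sum to -7.84%.
ES = −(-7.84%) / 2 = 3.92% ≈ 3.920%.

3.920%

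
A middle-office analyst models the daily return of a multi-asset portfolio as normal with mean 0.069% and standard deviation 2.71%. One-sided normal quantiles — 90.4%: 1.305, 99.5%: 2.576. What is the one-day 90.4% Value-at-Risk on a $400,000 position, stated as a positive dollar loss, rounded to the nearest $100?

VaR = −μ + z·σ = −(0.069%) + 1.305 × 2.71% = 3.468%.
On $400,000: 0.03468 × $400,000 = $13,872.

$13,900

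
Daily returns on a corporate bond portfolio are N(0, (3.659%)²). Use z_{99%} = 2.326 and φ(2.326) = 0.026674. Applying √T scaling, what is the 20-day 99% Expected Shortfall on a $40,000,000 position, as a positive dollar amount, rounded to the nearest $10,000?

σ_{20d} = 3.659% × √20 = 16.364%.
ES multiplier = φ(z)/(1−α) = 0.026674/0.01 = 2.667.
ES = 16.364% × 2.667 = 43.643%; on $40,000,000: $17,457,200.

$17,460,000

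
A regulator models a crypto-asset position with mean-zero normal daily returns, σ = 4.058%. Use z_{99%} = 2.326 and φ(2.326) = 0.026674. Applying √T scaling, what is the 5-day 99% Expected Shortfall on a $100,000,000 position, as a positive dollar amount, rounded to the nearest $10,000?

σ_{5d} = 4.058% × √5 = 9.074%.
ES multiplier = φ(z)/(1−α) = 0.026674/0.01 = 2.667.
ES = 9.074% × 2.667 = 24.200%; on $100,000,000: $24,200,000.

$24,200,000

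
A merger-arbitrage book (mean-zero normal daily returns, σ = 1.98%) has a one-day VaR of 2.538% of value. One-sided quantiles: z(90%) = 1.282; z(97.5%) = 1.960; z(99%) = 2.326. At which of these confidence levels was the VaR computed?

Implied z = VaR/σ = 2.538 / 1.98 = 1.282.
This matches z(90%) = 1.282.

90%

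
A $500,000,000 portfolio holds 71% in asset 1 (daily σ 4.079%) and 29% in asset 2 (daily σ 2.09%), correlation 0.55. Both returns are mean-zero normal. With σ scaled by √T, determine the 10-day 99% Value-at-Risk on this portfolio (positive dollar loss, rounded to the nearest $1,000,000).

$120,000,000

σ_p = √(0.71²·4.079² + 0.29²·2.09² + 2·0.55·0.71·0.29·4.079·2.09) = 3.269%.
σ_{10d} = 3.269% × √10 = 10.337%.
z(99%) = 2.326.
VaR = 2.326 × 10.337% = 24.044%; on $500,000,000 that is $120,220,000.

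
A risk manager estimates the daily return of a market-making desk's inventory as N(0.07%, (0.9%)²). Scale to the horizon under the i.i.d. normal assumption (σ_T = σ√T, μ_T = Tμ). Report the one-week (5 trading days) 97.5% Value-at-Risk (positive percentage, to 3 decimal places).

3.594%

At 97.5%, z = 1.960.
σ_{5d} = 0.9% × √5 = 2.012%; μ_{5d} = 5 × 0.07% = 0.350%.
VaR = −(0.350%) + 1.960 × 2.012% = 3.594%.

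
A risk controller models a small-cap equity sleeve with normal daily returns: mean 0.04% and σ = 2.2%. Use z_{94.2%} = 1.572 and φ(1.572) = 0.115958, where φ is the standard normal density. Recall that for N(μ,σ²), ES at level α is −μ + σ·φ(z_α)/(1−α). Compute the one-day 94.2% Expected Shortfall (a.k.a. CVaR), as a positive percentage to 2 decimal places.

4.36%

Tail multiplier: φ(z)/(1−α) = 0.115958 / 0.058 = 1.999.
ES = −(0.04%) + 2.2% × 1.999 = 4.358%.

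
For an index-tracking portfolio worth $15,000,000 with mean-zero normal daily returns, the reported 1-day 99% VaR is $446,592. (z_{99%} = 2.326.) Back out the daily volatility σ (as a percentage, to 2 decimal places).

VaR as a fraction: $446,592 / $15,000,000 = 2.977%.
σ = VaR / z = 2.977% / 2.326 = 1.280%.

1.28%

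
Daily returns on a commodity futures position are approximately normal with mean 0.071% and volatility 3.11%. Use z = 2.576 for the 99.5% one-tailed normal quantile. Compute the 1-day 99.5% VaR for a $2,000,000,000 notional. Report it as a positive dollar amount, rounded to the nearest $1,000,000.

$159,000,000

VaR = −μ + z·σ = −(0.071%) + 2.576 × 3.11% = 7.940%.
On $2,000,000,000: 0.07940 × $2,000,000,000 = $158,800,000.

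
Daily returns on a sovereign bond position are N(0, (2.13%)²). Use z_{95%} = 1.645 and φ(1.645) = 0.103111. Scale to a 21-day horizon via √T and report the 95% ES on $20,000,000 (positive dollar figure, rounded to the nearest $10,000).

σ_{21d} = 2.13% × √21 = 9.761%.
ES multiplier = φ(z)/(1−α) = 0.103111/0.05 = 2.062.
ES = 9.761% × 2.062 = 20.127%; on $20,000,000: $4,025,400.

$4,030,000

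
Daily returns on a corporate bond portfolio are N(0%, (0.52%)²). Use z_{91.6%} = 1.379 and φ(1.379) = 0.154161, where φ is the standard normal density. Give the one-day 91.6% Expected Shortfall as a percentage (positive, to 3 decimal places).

Tail multiplier: φ(z)/(1−α) = 0.154161 / 0.084 = 1.835.
ES = 0.52% × 1.835 = 0.954%.

0.954%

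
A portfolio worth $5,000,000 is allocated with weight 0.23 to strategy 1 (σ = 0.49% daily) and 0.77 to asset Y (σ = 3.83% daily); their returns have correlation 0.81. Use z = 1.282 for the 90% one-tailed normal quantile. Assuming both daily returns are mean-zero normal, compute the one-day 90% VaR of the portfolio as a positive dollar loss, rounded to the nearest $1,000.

$195,000

σ_p² = 0.23²·0.49² + 0.77²·3.83² + 2·0.81·0.23·0.77·0.49·3.83 = 9.2483 (%²).
σ_p = √9.2483 = 3.041%.
VaR = 1.282 × 3.041% = 3.899%; on $5,000,000 that is $194,950.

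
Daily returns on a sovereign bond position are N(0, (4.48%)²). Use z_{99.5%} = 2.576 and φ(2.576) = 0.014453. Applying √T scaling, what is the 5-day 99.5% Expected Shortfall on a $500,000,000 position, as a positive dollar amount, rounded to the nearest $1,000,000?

$145,000,000

σ_{5d} = 4.48% × √5 = 10.018%.
ES multiplier = φ(z)/(1−α) = 0.014453/0.005 = 2.891.
ES = 10.018% × 2.891 = 28.962%; on $500,000,000: $144,810,000.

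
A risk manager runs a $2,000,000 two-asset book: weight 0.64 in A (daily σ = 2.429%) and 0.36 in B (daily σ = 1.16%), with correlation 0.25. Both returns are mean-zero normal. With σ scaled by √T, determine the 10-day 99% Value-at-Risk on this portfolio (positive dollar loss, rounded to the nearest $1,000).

σ_p = √(0.64²·2.429² + 0.36²·1.16² + 2·0.25·0.64·0.36·2.429·1.16) = 1.708%.
σ_{10d} = 1.708% × √10 = 5.401%.
z(99%) = 2.326.
VaR = 2.326 × 5.401% = 12.563%; on $2,000,000 that is $251,260.

$251,000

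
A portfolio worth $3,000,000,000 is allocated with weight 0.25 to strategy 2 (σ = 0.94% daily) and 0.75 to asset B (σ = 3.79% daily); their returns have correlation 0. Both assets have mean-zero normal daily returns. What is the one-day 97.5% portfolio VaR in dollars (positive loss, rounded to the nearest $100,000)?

σ_p² = 0.25²·0.94² + 0.75²·3.79² + 2·0·0.25·0.75·0.94·3.79 = 8.1350 (%²).
σ_p = √8.1350 = 2.852%.
At 97.5%, z = 1.960.
VaR = 1.960 × 2.852% = 5.590%; on $3,000,000,000 that is $167,700,000.

$167,700,000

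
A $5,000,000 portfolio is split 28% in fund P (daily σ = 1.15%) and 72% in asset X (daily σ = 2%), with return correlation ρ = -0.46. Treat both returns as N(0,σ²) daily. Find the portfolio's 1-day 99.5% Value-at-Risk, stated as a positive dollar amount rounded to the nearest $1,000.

σ_p² = 0.28²·1.15² + 0.72²·2² + 2·-0.46·0.28·0.72·1.15·2 = 1.7507 (%²).
σ_p = √1.7507 = 1.323%.
At 99.5%, z = 2.576.
VaR = 2.576 × 1.323% = 3.408%; on $5,000,000 that is $170,400.

$170,000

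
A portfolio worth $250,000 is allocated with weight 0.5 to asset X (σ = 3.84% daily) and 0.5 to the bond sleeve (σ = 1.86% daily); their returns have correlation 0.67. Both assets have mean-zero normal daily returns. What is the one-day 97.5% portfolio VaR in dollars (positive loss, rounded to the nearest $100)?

σ_p² = 0.5²·3.84² + 0.5²·1.86² + 2·0.67·0.5·0.5·3.84·1.86 = 6.9440 (%²).
σ_p = √6.9440 = 2.635%.
At 97.5%, z = 1.960.
VaR = 1.960 × 2.635% = 5.165%; on $250,000 that is $12,912.

$12,900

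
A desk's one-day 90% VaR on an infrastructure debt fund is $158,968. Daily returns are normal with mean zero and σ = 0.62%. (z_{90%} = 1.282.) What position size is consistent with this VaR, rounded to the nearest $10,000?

$20,000,000

VaR as a fraction of value: z·σ = 1.282 × 0.62% = 0.79484%.
Position = $158,968 / 0.0079484 = $20,000,000.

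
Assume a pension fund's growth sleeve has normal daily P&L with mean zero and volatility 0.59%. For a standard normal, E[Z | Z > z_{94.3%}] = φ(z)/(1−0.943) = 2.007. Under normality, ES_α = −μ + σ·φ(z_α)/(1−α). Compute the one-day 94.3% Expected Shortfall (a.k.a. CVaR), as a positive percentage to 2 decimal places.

ES = 0.59% × 2.007 = 1.184%.

1.18%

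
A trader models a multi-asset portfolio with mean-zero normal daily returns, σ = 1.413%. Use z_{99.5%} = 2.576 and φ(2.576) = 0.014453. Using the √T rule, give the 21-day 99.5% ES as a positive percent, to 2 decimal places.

18.72%

σ_{21d} = 1.413% × √21 = 6.475%.
ES multiplier = φ(z)/(1−α) = 0.014453/0.005 = 2.891.
ES = 6.475% × 2.891 = 18.719%.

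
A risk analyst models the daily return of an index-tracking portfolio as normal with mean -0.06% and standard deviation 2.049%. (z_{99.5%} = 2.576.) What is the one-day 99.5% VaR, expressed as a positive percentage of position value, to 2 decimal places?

VaR = −μ + z·σ = −(-0.06%) + 2.576 × 2.049% = 5.338%.

5.34%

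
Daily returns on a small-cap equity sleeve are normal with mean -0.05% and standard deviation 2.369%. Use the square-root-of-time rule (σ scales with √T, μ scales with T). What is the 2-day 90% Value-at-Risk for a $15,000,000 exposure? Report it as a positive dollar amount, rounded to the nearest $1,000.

$659,000

At 90%, z = 1.282.
σ_{2d} = 2.369% × √2 = 3.350%; μ_{2d} = 2 × -0.05% = -0.100%.
VaR = −(-0.100%) + 1.282 × 3.350% = 4.395%.
On $15,000,000: 0.04395 × $15,000,000 = $659,250.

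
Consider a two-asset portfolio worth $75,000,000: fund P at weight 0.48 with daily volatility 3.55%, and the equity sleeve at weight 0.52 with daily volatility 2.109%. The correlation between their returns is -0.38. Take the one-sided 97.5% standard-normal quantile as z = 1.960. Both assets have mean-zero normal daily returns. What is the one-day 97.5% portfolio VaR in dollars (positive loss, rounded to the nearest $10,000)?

$2,410,000

σ_p² = 0.48²·3.55² + 0.52²·2.109² + 2·-0.38·0.48·0.52·3.55·2.109 = 2.6861 (%²).
σ_p = √2.6861 = 1.639%.
VaR = 1.960 × 1.639% = 3.212%; on $75,000,000 that is $2,409,000.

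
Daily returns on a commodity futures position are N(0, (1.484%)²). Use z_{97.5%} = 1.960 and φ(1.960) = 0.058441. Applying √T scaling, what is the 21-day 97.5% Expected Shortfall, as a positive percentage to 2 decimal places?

σ_{21d} = 1.484% × √21 = 6.801%.
ES multiplier = φ(z)/(1−α) = 0.058441/0.025 = 2.338.
ES = 6.801% × 2.338 = 15.901%.

15.90%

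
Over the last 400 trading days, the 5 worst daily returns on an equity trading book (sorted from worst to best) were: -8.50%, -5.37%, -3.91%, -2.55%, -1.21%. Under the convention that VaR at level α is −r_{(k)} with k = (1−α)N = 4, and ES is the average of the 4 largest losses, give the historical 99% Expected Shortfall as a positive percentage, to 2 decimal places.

The 4 worst returns sum to -20.33%.
ES = −(-20.33%) / 4 = 5.0825% ≈ 5.08%.

5.08%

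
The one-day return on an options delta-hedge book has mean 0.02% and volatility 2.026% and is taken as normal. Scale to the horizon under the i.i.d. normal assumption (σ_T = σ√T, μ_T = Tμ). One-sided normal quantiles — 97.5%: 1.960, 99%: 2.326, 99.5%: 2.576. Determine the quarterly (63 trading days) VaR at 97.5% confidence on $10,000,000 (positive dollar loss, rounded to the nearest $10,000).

$3,030,000

σ_{63d} = 2.026% × √63 = 16.081%; μ_{63d} = 63 × 0.02% = 1.260%.
VaR = −(1.260%) + 1.960 × 16.081% = 30.259%.
On $10,000,000: 0.30259 × $10,000,000 = $3,025,900.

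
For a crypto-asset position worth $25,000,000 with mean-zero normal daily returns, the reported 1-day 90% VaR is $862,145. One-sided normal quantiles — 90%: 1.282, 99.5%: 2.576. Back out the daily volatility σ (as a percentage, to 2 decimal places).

VaR as a fraction: $862,145 / $25,000,000 = 3.449%.
σ = VaR / z = 3.449% / 1.282 = 2.690%.

2.69%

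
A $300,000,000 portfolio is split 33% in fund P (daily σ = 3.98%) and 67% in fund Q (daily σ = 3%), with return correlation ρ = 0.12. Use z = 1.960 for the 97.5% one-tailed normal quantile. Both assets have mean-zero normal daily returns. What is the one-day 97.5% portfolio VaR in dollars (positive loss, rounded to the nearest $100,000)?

$14,900,000

σ_p² = 0.33²·3.98² + 0.67²·3² + 2·0.12·0.33·0.67·3.98·3 = 6.3987 (%²).
σ_p = √6.3987 = 2.530%.
VaR = 1.960 × 2.530% = 4.959%; on $300,000,000 that is $14,877,000.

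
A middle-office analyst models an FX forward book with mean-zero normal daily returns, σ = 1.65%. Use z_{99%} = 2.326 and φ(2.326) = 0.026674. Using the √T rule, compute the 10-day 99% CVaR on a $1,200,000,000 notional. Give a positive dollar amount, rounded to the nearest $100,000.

$167,000,000

σ_{10d} = 1.65% × √10 = 5.218%.
ES multiplier = φ(z)/(1−α) = 0.026674/0.01 = 2.667.
ES = 5.218% × 2.667 = 13.916%; on $1,200,000,000: $166,992,000.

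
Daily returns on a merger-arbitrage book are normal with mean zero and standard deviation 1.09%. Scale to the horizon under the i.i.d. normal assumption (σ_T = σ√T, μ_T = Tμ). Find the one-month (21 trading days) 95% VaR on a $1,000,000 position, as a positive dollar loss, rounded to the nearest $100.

At 95%, z = 1.645.
σ_{21d} = 1.09% × √21 = 4.995%.
VaR = 1.645 × 4.995% = 8.217%.
On $1,000,000: 0.08217 × $1,000,000 = $82,170.

$82,200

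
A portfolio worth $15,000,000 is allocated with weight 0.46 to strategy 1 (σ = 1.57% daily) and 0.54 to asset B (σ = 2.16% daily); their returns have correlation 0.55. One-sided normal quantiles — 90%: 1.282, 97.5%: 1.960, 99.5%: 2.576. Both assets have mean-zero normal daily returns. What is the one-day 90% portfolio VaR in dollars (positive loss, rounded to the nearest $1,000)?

σ_p² = 0.46²·1.57² + 0.54²·2.16² + 2·0.55·0.46·0.54·1.57·2.16 = 2.8087 (%²).
σ_p = √2.8087 = 1.676%.
VaR = 1.282 × 1.676% = 2.149%; on $15,000,000 that is $322,350.

$322,000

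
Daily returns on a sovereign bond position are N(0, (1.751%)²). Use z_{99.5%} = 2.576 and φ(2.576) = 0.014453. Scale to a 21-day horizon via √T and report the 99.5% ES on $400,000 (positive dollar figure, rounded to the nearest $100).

$92,800

σ_{21d} = 1.751% × √21 = 8.024%.
ES multiplier = φ(z)/(1−α) = 0.014453/0.005 = 2.891.
ES = 8.024% × 2.891 = 23.197%; on $400,000: $92,788.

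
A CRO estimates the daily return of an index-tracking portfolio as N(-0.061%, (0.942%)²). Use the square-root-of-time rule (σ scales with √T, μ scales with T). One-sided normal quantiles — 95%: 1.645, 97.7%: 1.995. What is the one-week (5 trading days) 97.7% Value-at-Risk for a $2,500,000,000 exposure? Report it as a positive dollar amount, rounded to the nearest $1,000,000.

σ_{5d} = 0.942% × √5 = 2.106%; μ_{5d} = 5 × -0.061% = -0.305%.
VaR = −(-0.305%) + 1.995 × 2.106% = 4.506%.
On $2,500,000,000: 0.04506 × $2,500,000,000 = $112,650,000.

$113,000,000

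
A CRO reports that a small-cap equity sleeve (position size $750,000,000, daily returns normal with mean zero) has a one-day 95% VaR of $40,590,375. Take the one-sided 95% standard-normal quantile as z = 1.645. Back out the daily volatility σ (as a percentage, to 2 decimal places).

VaR as a fraction: $40,590,375 / $750,000,000 = 5.412%.
σ = VaR / z = 5.412% / 1.645 = 3.290%.

3.29%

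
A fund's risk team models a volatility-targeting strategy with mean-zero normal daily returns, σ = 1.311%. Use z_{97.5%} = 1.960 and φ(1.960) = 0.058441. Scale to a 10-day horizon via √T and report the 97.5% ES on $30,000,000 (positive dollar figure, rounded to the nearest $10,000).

σ_{10d} = 1.311% × √10 = 4.146%.
ES multiplier = φ(z)/(1−α) = 0.058441/0.025 = 2.338.
ES = 4.146% × 2.338 = 9.693%; on $30,000,000: $2,907,900.

$2,910,000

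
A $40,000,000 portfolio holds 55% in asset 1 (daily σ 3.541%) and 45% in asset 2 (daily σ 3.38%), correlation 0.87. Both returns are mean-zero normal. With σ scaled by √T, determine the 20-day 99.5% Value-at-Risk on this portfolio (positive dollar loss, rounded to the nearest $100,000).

$15,500,000

σ_p = √(0.55²·3.541² + 0.45²·3.38² + 2·0.87·0.55·0.45·3.541·3.38) = 3.356%.
σ_{20d} = 3.356% × √20 = 15.008%.
z(99.5%) = 2.576.
VaR = 2.576 × 15.008% = 38.661%; on $40,000,000 that is $15,464,400.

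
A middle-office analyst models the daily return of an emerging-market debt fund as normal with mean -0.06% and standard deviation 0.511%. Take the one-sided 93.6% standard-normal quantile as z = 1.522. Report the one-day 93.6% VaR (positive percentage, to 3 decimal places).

0.838%

VaR = −μ + z·σ = −(-0.06%) + 1.522 × 0.511% = 0.838%.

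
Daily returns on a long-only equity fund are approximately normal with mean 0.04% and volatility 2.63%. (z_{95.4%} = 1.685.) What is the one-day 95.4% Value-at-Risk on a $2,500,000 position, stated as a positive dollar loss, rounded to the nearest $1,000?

$110,000

VaR = −μ + z·σ = −(0.04%) + 1.685 × 2.63% = 4.392%.
On $2,500,000: 0.04392 × $2,500,000 = $109,800.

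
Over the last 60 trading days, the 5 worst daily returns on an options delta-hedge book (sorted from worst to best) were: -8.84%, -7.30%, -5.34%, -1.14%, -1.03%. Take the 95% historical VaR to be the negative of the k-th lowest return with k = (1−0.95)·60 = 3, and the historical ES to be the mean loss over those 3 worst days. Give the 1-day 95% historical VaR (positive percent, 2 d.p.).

5.34%

k = 3; the 3rd lowest return is -5.34%, so VaR = 5.34%.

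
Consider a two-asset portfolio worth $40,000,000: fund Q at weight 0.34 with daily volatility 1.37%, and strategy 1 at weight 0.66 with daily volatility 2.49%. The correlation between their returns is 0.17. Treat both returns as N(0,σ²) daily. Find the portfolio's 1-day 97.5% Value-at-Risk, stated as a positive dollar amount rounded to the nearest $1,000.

σ_p² = 0.34²·1.37² + 0.66²·2.49² + 2·0.17·0.34·0.66·1.37·2.49 = 3.1780 (%²).
σ_p = √3.1780 = 1.783%.
At 97.5%, z = 1.960.
VaR = 1.960 × 1.783% = 3.495%; on $40,000,000 that is $1,398,000.

$1,398,000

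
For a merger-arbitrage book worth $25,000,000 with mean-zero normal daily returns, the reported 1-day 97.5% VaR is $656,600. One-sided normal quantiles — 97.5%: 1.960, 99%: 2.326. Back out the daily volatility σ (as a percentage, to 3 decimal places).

VaR as a fraction: $656,600 / $25,000,000 = 2.626%.
σ = VaR / z = 2.626% / 1.960 = 1.340%.

1.340%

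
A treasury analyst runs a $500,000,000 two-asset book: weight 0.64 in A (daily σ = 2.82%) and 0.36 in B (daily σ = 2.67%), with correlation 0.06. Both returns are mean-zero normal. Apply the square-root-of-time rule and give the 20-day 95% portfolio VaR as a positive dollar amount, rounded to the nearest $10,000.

σ_p = √(0.64²·2.82² + 0.36²·2.67² + 2·0.06·0.64·0.36·2.82·2.67) = 2.095%.
σ_{20d} = 2.095% × √20 = 9.369%.
z(95%) = 1.645.
VaR = 1.645 × 9.369% = 15.412%; on $500,000,000 that is $77,060,000.

$77,060,000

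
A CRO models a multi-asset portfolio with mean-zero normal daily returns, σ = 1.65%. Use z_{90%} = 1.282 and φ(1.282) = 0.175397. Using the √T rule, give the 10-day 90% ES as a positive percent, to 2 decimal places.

9.15%

σ_{10d} = 1.65% × √10 = 5.218%.
ES multiplier = φ(z)/(1−α) = 0.175397/0.1 = 1.754.
ES = 5.218% × 1.754 = 9.152%.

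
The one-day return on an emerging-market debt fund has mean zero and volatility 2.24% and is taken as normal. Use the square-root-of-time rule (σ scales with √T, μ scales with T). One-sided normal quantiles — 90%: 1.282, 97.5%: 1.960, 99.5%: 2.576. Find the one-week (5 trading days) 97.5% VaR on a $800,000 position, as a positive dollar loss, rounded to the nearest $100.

σ_{5d} = 2.24% × √5 = 5.009%.
VaR = 1.960 × 5.009% = 9.818%.
On $800,000: 0.09818 × $800,000 = $78,544.

$78,500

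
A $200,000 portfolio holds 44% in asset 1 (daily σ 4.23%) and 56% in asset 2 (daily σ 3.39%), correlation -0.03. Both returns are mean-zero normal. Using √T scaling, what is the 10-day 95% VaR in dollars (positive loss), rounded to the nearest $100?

$27,200

σ_p = √(0.44²·4.23² + 0.56²·3.39² + 2·-0.03·0.44·0.56·4.23·3.39) = 2.618%.
σ_{10d} = 2.618% × √10 = 8.279%.
z(95%) = 1.645.
VaR = 1.645 × 8.279% = 13.619%; on $200,000 that is $27,238.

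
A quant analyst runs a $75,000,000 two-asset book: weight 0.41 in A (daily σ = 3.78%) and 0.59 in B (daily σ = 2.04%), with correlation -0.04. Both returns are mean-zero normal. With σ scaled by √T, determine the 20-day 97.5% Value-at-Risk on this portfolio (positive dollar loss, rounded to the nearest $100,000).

$12,600,000

σ_p = √(0.41²·3.78² + 0.59²·2.04² + 2·-0.04·0.41·0.59·3.78·2.04) = 1.924%.
σ_{20d} = 1.924% × √20 = 8.604%.
z(97.5%) = 1.960.
VaR = 1.960 × 8.604% = 16.864%; on $75,000,000 that is $12,648,000.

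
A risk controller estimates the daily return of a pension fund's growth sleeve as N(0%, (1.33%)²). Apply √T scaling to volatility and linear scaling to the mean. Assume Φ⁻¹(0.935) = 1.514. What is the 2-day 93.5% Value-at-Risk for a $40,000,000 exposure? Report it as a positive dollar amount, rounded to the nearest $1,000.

σ_{2d} = 1.33% × √2 = 1.881%.
VaR = 1.514 × 1.881% = 2.848%.
On $40,000,000: 0.02848 × $40,000,000 = $1,139,200.

$1,139,000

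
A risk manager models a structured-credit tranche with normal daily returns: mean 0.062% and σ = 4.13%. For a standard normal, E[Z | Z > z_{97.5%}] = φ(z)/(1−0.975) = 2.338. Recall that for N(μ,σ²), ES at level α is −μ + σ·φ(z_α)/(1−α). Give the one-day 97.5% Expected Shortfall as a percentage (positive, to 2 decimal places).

9.59%

ES = −(0.062%) + 4.13% × 2.338 = 9.594%.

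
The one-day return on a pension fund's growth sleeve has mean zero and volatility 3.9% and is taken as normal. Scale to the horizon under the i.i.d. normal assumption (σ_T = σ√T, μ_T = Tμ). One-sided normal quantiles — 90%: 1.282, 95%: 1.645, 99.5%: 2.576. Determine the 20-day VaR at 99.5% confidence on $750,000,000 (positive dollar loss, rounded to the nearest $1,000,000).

$337,000,000

σ_{20d} = 3.9% × √20 = 17.441%.
VaR = 2.576 × 17.441% = 44.928%.
On $750,000,000: 0.44928 × $750,000,000 = $336,960,000.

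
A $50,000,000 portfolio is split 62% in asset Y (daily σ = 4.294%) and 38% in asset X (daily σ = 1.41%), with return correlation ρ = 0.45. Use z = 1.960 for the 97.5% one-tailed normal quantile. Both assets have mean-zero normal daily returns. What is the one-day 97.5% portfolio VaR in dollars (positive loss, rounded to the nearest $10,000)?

σ_p² = 0.62²·4.294² + 0.38²·1.41² + 2·0.45·0.62·0.38·4.294·1.41 = 8.6586 (%²).
σ_p = √8.6586 = 2.943%.
VaR = 1.960 × 2.943% = 5.768%; on $50,000,000 that is $2,884,000.

$2,880,000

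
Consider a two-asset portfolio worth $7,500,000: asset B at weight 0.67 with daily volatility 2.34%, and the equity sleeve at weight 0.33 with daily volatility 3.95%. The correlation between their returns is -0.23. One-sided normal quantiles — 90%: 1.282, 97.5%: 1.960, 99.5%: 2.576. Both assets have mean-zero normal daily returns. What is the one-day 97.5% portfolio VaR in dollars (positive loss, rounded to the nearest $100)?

σ_p² = 0.67²·2.34² + 0.33²·3.95² + 2·-0.23·0.67·0.33·2.34·3.95 = 3.2170 (%²).
σ_p = √3.2170 = 1.794%.
VaR = 1.960 × 1.794% = 3.516%; on $7,500,000 that is $263,700.

$263,700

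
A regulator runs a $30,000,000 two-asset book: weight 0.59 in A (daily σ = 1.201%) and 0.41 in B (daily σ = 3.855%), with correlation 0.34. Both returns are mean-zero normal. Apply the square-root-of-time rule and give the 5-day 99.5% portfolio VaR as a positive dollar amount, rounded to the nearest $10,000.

σ_p = √(0.59²·1.201² + 0.41²·3.855² + 2·0.34·0.59·0.41·1.201·3.855) = 1.940%.
σ_{5d} = 1.940% × √5 = 4.338%.
z(99.5%) = 2.576.
VaR = 2.576 × 4.338% = 11.175%; on $30,000,000 that is $3,352,500.

$3,350,000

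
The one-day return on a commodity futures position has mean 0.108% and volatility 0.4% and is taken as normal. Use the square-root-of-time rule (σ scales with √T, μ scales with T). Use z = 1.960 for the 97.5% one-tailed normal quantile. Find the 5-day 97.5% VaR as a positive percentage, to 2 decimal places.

σ_{5d} = 0.4% × √5 = 0.894%; μ_{5d} = 5 × 0.108% = 0.540%.
VaR = −(0.540%) + 1.960 × 0.894% = 1.212%.

1.21%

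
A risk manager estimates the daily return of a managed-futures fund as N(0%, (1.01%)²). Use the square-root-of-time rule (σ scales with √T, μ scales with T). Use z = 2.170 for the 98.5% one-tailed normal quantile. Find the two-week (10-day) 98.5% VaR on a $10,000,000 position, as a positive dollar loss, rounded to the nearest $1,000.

$693,000

σ_{10d} = 1.01% × √10 = 3.194%.
VaR = 2.170 × 3.194% = 6.931%.
On $10,000,000: 0.06931 × $10,000,000 = $693,100.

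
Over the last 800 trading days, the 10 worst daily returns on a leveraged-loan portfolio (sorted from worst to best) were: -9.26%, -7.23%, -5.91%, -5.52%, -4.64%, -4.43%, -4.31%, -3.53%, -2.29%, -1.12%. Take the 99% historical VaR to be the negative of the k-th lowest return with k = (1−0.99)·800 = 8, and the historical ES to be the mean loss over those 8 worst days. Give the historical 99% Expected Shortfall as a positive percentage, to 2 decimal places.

The 8 worst returns sum to -44.83%.
ES = −(-44.83%) / 8 = 5.60375% ≈ 5.60%.

5.60%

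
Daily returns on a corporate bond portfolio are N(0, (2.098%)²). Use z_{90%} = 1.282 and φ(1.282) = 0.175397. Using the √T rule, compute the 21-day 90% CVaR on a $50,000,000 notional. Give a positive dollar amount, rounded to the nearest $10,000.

$8,430,000

σ_{21d} = 2.098% × √21 = 9.614%.
ES multiplier = φ(z)/(1−α) = 0.175397/0.1 = 1.754.
ES = 9.614% × 1.754 = 16.863%; on $50,000,000: $8,431,500.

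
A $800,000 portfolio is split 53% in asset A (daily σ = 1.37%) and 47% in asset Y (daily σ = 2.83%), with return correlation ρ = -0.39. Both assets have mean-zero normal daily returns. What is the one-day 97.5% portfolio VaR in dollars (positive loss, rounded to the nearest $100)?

σ_p² = 0.53²·1.37² + 0.47²·2.83² + 2·-0.39·0.53·0.47·1.37·2.83 = 1.5431 (%²).
σ_p = √1.5431 = 1.242%.
At 97.5%, z = 1.960.
VaR = 1.960 × 1.242% = 2.434%; on $800,000 that is $19,472.

$19,500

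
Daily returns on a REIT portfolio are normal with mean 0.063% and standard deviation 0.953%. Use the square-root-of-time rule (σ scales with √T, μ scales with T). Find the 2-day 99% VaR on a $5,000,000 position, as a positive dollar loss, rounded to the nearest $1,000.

At 99%, z = 2.326.
σ_{2d} = 0.953% × √2 = 1.348%; μ_{2d} = 2 × 0.063% = 0.126%.
VaR = −(0.126%) + 2.326 × 1.348% = 3.009%.
On $5,000,000: 0.03009 × $5,000,000 = $150,450.

$150,000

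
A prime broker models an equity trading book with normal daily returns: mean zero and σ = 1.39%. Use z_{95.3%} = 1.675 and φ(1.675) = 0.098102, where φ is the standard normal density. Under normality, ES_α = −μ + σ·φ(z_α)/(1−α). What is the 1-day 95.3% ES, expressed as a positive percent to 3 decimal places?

Tail multiplier: φ(z)/(1−α) = 0.098102 / 0.047 = 2.087.
ES = 1.39% × 2.087 = 2.901%.

2.901%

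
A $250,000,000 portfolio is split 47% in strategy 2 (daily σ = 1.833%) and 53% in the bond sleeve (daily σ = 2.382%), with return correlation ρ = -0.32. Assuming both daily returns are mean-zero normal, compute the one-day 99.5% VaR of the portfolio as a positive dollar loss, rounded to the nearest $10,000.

σ_p² = 0.47²·1.833² + 0.53²·2.382² + 2·-0.32·0.47·0.53·1.833·2.382 = 1.6399 (%²).
σ_p = √1.6399 = 1.281%.
At 99.5%, z = 2.576.
VaR = 2.576 × 1.281% = 3.300%; on $250,000,000 that is $8,250,000.

$8,250,000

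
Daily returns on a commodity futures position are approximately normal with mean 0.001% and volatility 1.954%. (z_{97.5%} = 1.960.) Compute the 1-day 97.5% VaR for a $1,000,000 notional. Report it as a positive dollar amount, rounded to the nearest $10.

VaR = −μ + z·σ = −(0.001%) + 1.960 × 1.954% = 3.829%.
On $1,000,000: 0.03829 × $1,000,000 = $38,290.

$38,290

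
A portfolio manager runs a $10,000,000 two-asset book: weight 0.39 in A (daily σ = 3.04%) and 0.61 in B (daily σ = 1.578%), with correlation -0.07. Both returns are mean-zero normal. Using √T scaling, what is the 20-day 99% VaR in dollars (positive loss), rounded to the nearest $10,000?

σ_p = √(0.39²·3.04² + 0.61²·1.578² + 2·-0.07·0.39·0.61·3.04·1.578) = 1.474%.
σ_{20d} = 1.474% × √20 = 6.592%.
z(99%) = 2.326.
VaR = 2.326 × 6.592% = 15.333%; on $10,000,000 that is $1,533,300.

$1,530,000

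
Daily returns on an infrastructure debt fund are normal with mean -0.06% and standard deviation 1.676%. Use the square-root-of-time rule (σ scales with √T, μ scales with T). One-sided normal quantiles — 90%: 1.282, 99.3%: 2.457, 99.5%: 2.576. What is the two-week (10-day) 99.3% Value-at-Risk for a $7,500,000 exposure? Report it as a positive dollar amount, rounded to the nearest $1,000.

σ_{10d} = 1.676% × √10 = 5.300%; μ_{10d} = 10 × -0.06% = -0.600%.
VaR = −(-0.600%) + 2.457 × 5.300% = 13.622%.
On $7,500,000: 0.13622 × $7,500,000 = $1,021,650.

$1,022,000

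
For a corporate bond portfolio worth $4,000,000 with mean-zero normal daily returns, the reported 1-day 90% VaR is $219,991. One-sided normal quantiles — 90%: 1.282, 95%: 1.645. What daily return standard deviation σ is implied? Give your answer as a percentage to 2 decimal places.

VaR as a fraction: $219,991 / $4,000,000 = 5.500%.
σ = VaR / z = 5.500% / 1.282 = 4.290%.

4.29%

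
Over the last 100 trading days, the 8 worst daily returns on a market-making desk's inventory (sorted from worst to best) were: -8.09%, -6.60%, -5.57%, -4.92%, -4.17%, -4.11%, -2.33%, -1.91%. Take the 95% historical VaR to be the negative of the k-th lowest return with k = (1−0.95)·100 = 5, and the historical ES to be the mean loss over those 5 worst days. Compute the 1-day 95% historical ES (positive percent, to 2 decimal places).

The 5 worst returns sum to -29.35%.
ES = −(-29.35%) / 5 = 5.87%.

5.87%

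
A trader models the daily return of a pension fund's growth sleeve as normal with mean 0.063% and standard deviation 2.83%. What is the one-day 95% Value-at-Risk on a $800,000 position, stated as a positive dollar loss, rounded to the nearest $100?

At 95% one-sided, z = 1.645.
VaR = −μ + z·σ = −(0.063%) + 1.645 × 2.83% = 4.592%.
On $800,000: 0.04592 × $800,000 = $36,736.

$36,700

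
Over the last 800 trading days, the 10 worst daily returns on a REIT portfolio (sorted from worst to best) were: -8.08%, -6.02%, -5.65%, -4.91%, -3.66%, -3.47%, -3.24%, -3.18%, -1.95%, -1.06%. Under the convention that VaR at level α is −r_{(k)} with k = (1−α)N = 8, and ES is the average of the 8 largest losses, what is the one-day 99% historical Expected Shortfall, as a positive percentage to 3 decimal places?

The 8 worst returns sum to -38.21%.
ES = −(-38.21%) / 8 = 4.77625% ≈ 4.776%.

4.776%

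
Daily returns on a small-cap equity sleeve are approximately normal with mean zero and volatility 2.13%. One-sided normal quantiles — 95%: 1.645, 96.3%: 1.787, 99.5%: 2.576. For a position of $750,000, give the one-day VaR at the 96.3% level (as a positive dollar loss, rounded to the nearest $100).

$28,500

VaR = z·σ = 1.787 × 2.13% = 3.806%.
On $750,000: 0.03806 × $750,000 = $28,545.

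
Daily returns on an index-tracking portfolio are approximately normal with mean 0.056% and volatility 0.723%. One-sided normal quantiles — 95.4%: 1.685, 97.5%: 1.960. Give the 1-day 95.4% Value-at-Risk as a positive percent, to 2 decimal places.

VaR = −μ + z·σ = −(0.056%) + 1.685 × 0.723% = 1.162%.

1.16%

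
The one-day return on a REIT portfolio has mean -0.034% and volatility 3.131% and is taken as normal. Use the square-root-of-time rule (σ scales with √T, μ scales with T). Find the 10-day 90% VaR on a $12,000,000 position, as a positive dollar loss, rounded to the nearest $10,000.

At 90%, z = 1.282.
σ_{10d} = 3.131% × √10 = 9.901%; μ_{10d} = 10 × -0.034% = -0.340%.
VaR = −(-0.340%) + 1.282 × 9.901% = 13.033%.
On $12,000,000: 0.13033 × $12,000,000 = $1,563,960.

$1,560,000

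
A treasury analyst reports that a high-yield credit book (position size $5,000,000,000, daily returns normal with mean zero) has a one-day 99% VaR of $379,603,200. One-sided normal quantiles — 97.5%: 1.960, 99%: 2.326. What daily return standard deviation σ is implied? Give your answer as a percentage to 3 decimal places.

VaR as a fraction: $379,603,200 / $5,000,000,000 = 7.592%.
σ = VaR / z = 7.592% / 2.326 = 3.264%.

3.264%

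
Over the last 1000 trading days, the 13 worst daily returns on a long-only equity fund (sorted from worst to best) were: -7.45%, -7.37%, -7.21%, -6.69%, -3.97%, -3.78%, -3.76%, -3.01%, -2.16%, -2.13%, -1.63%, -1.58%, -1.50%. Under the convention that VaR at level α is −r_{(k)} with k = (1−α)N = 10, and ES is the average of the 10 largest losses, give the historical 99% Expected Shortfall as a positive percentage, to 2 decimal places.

4.75%

The 10 worst returns sum to -47.53%.
ES = −(-47.53%) / 10 = 4.753% ≈ 4.75%.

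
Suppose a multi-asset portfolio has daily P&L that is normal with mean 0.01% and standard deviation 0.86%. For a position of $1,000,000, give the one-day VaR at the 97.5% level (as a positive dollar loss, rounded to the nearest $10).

At 97.5% one-sided, z = 1.960.
VaR = −μ + z·σ = −(0.01%) + 1.960 × 0.86% = 1.676%.
On $1,000,000: 0.01676 × $1,000,000 = $16,760.

$16,760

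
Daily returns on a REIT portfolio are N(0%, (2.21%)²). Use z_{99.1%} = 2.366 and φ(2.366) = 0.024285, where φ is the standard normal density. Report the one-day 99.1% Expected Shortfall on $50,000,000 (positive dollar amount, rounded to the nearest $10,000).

Tail multiplier: φ(z)/(1−α) = 0.024285 / 0.009 = 2.698.
ES = 2.21% × 2.698 = 5.963%.
On $50,000,000: 0.05963 × $50,000,000 = $2,981,500.

$2,980,000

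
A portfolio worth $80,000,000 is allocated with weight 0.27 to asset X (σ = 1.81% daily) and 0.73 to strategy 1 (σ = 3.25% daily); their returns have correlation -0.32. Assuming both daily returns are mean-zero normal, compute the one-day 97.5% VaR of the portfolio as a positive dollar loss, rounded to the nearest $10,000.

σ_p² = 0.27²·1.81² + 0.73²·3.25² + 2·-0.32·0.27·0.73·1.81·3.25 = 5.1255 (%²).
σ_p = √5.1255 = 2.264%.
At 97.5%, z = 1.960.
VaR = 1.960 × 2.264% = 4.437%; on $80,000,000 that is $3,549,600.

$3,550,000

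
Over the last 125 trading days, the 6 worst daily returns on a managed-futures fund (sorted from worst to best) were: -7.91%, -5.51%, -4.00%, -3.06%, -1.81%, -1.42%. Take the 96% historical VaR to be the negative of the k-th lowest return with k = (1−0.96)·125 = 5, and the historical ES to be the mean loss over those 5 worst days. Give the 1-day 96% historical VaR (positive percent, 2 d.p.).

k = 5; the 5th lowest return is -1.81%, so VaR = 1.81%.

1.81%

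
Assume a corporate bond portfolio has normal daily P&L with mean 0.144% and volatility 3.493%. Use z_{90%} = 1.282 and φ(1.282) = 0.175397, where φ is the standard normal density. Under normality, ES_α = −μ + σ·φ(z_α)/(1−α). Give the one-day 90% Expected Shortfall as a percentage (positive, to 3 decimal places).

Tail multiplier: φ(z)/(1−α) = 0.175397 / 0.1 = 1.754.
ES = −(0.144%) + 3.493% × 1.754 = 5.983%.

5.983%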